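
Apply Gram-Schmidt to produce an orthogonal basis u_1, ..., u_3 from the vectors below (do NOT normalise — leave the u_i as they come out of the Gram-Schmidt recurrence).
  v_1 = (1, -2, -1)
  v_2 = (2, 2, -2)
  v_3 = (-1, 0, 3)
Orthogonal basis:
  u_1 = (1, -2, -1)
  u_2 = (2, 2, -2)
  u_3 = (1, 0, 1)

Apply the Gram-Schmidt recurrence
  u_1 = v_1
  u_i = v_i − Σ_{j<i} ((v_i · u_j) / (u_j · u_j)) · u_j.

Step by step this gives:
  u_1 = (1, -2, -1)
  u_2 = (2, 2, -2)
  u_3 = (1, 0, 1)

Orthogonality check:
  u_2 · u_1 = 0 (should be 0)
  u_3 · u_1 = 0 (should be 0)
  u_3 · u_2 = 0 (should be 0)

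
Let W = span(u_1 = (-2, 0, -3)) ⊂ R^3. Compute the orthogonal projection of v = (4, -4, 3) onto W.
proj_W(v) = (34/13, 0, 51/13)

Set up U = [u_1 | ... | u_1] ∈ R^(3×1). The projector onto W = col(U) is P = U (U^T U)^(-1) U^T.
Compute U^T U =
  [13],
and U^T v = (-17).
Solve U^T U · c = U^T v for the coefficients: c = (-17/13). The projection is proj_W(v) = U c.
Check: (v - proj_W(v)) · u_1 = 0  (should be 0).
Result: proj_W(v) = (34/13, 0, 51/13).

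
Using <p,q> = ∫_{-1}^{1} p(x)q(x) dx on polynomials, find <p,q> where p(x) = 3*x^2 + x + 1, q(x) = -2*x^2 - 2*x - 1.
<p,q> = -136/15

Expand the product: p(x)·q(x) = -6*x^4 - 8*x^3 - 7*x^2 - 3*x - 1.
∫_{-1}^{1} of each monomial x^k gives [2/(k+1) if k even, 0 if k odd]. Integrating term-by-term (or equivalently evaluating the antiderivative F(x) = -6*x^5/5 - 2*x^4 - 7*x^3/3 - 3*x^2/2 - x at the endpoints):
  F(1) − F(−1) = -241/30 − (31/30) = -136/15.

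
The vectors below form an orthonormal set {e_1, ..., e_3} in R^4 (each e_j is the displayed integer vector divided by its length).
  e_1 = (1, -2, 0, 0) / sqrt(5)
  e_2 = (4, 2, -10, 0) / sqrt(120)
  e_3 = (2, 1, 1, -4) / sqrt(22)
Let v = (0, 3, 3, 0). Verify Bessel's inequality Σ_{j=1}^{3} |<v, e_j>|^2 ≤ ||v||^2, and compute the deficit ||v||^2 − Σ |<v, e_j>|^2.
Σ |<v, e_j>|^2 = 150/11; ||v||^2 = 18; deficit = 48/11

Write each e_j = u_j / sqrt(<u_j, u_j>) where u_j is the displayed integer vector. Then <v, e_j> = <v, u_j> / sqrt(<u_j, u_j>), so |<v, e_j>|^2 = <v, u_j>^2 / <u_j, u_j>.
Coefficients: <v, e_1> = -6/sqrt(5), <v, e_2> = -24/sqrt(120), <v, e_3> = 6/sqrt(22).
Square and sum: Σ |<v, e_j>|^2 = 150/11.
Compute ||v||^2 = v·v = 18.
Deficit = 18 − 150/11 = 48/11 ≥ 0, confirming Bessel's inequality. (The deficit equals ||v − Σ <v,e_j> e_j||^2, the squared distance from v to span{e_j}.)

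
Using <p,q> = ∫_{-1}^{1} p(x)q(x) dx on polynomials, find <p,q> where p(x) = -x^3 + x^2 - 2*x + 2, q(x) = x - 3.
<p,q> = -236/15

Expand the product: p(x)·q(x) = -x^4 + 4*x^3 - 5*x^2 + 8*x - 6.
∫_{-1}^{1} of each monomial x^k gives [2/(k+1) if k even, 0 if k odd]. Integrating term-by-term (or equivalently evaluating the antiderivative F(x) = -x^5/5 + x^4 - 5*x^3/3 + 4*x^2 - 6*x at the endpoints):
  F(1) − F(−1) = -43/15 − (193/15) = -236/15.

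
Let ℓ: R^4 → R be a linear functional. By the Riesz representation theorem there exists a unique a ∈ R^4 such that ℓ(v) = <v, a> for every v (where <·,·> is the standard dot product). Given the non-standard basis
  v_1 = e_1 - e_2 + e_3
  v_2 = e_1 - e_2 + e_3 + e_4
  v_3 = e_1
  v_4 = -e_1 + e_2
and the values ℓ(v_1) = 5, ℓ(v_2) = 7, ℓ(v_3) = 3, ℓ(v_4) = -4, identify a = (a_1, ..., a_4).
a = (3, -1, 1, 2)

Write a = (a_1, ..., a_4) in the standard basis. For each basis vector v_i, ℓ(v_i) = <v_i, a> is a linear equation in the a_j's. Collect the n equations into a matrix system V a = ℓ, where row i of V is v_i (expressed in the standard basis). Since V is invertible (lower-triangular with 1s on the diagonal, up to permutation), solve by back-substitution:
  V =
[[1, -1, 1, 0],
 [1, -1, 1, 1],
 [1, 0, 0, 0],
 [-1, 1, 0, 0]]
  V a = (5, 7, 3, -4)
Solving gives a = (3, -1, 1, 2).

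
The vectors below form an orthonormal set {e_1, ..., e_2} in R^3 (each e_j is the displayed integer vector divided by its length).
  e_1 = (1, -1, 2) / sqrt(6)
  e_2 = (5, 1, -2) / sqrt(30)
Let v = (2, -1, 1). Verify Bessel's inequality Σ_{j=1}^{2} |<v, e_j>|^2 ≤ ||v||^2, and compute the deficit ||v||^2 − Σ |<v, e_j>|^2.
Σ |<v, e_j>|^2 = 29/5; ||v||^2 = 6; deficit = 1/5

Write each e_j = u_j / sqrt(<u_j, u_j>) where u_j is the displayed integer vector. Then <v, e_j> = <v, u_j> / sqrt(<u_j, u_j>), so |<v, e_j>|^2 = <v, u_j>^2 / <u_j, u_j>.
Coefficients: <v, e_1> = 5/sqrt(6), <v, e_2> = 7/sqrt(30).
Square and sum: Σ |<v, e_j>|^2 = 29/5.
Compute ||v||^2 = v·v = 6.
Deficit = 6 − 29/5 = 1/5 ≥ 0, confirming Bessel's inequality. (The deficit equals ||v − Σ <v,e_j> e_j||^2, the squared distance from v to span{e_j}.)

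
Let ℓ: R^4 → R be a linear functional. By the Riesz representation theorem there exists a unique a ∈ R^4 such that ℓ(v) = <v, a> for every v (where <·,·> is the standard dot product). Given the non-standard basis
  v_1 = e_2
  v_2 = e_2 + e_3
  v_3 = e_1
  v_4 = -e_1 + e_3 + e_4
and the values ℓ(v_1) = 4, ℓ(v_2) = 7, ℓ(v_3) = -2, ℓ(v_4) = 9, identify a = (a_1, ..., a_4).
a = (-2, 4, 3, 4)

Write a = (a_1, ..., a_4) in the standard basis. For each basis vector v_i, ℓ(v_i) = <v_i, a> is a linear equation in the a_j's. Collect the n equations into a matrix system V a = ℓ, where row i of V is v_i (expressed in the standard basis). Since V is invertible (lower-triangular with 1s on the diagonal, up to permutation), solve by back-substitution:
  V =
[[0, 1, 0, 0],
 [0, 1, 1, 0],
 [1, 0, 0, 0],
 [-1, 0, 1, 1]]
  V a = (4, 7, -2, 9)
Solving gives a = (-2, 4, 3, 4).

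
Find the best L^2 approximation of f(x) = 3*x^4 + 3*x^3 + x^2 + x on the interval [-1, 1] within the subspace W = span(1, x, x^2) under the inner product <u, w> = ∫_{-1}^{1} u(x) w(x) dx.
g(x) = 25*x^2/7 + 14*x/5 - 9/35

The best approximation g ∈ W is the orthogonal projection of f onto W. Writing g = a_0 + a_1 x + a_2 x^2, the coefficients solve the normal equations G · a = b where
  G_{ij} = <φ_i, φ_j> and b_i = <f, φ_i>, with φ_0 = 1, φ_1 = x, φ_2 = x^2.
G =
  [2, 0, 2/3]
  [0, 2/3, 0]
  [2/3, 0, 2/5],
b = (28/15, 28/15, 44/35).
Solving gives a_0 = -9/35, a_1 = 14/5, a_2 = 25/7, so
  g(x) = 25*x^2/7 + 14*x/5 - 9/35.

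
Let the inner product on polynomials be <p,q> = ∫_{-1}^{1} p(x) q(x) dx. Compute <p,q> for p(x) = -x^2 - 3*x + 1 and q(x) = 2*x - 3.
<p,q> = -8

Expand the product: p(x)·q(x) = -2*x^3 - 3*x^2 + 11*x - 3.
∫_{-1}^{1} of each monomial x^k gives [2/(k+1) if k even, 0 if k odd]. Integrating term-by-term (or equivalently evaluating the antiderivative F(x) = -x^4/2 - x^3 + 11*x^2/2 - 3*x at the endpoints):
  F(1) − F(−1) = 1 − (9) = -8.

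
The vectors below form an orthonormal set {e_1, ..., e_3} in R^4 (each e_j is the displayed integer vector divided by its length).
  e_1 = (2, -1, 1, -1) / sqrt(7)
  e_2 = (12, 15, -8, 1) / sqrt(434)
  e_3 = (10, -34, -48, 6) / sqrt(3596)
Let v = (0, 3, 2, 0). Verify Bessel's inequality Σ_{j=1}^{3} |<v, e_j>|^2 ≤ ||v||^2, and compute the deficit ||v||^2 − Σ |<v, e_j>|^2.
Σ |<v, e_j>|^2 = 753/58; ||v||^2 = 13; deficit = 1/58

Write each e_j = u_j / sqrt(<u_j, u_j>) where u_j is the displayed integer vector. Then <v, e_j> = <v, u_j> / sqrt(<u_j, u_j>), so |<v, e_j>|^2 = <v, u_j>^2 / <u_j, u_j>.
Coefficients: <v, e_1> = -1/sqrt(7), <v, e_2> = 29/sqrt(434), <v, e_3> = -198/sqrt(3596).
Square and sum: Σ |<v, e_j>|^2 = 753/58.
Compute ||v||^2 = v·v = 13.
Deficit = 13 − 753/58 = 1/58 ≥ 0, confirming Bessel's inequality. (The deficit equals ||v − Σ <v,e_j> e_j||^2, the squared distance from v to span{e_j}.)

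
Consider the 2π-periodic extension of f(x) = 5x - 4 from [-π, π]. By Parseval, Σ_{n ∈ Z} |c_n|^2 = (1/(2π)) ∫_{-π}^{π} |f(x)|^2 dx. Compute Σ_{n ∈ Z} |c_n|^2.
Σ |c_n|^2 = 25π^2/3 + 16

Expand and integrate term by term over [-π, π]:
  ∫ (5x)^2 dx = 25·(2π^3/3); ∫ 2·5·(-4)·x dx = 0 (odd integrand); ∫ (-4)^2 dx = 16·2π.
So (1/(2π)) ∫_{-π}^{π} (5x - 4)^2 dx = 25π^2/3 + 16 = 25π^2/3 + 16.
Parseval ⇒ Σ |c_n|^2 = 25π^2/3 + 16.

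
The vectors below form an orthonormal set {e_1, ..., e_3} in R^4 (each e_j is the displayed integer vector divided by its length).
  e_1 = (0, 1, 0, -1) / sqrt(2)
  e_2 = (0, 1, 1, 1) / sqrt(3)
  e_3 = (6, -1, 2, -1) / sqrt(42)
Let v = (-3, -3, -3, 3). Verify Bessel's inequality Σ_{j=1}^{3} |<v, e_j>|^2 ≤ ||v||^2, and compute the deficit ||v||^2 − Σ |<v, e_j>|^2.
Σ |<v, e_j>|^2 = 243/7; ||v||^2 = 36; deficit = 9/7

Write each e_j = u_j / sqrt(<u_j, u_j>) where u_j is the displayed integer vector. Then <v, e_j> = <v, u_j> / sqrt(<u_j, u_j>), so |<v, e_j>|^2 = <v, u_j>^2 / <u_j, u_j>.
Coefficients: <v, e_1> = -6/sqrt(2), <v, e_2> = -3/sqrt(3), <v, e_3> = -24/sqrt(42).
Square and sum: Σ |<v, e_j>|^2 = 243/7.
Compute ||v||^2 = v·v = 36.
Deficit = 36 − 243/7 = 9/7 ≥ 0, confirming Bessel's inequality. (The deficit equals ||v − Σ <v,e_j> e_j||^2, the squared distance from v to span{e_j}.)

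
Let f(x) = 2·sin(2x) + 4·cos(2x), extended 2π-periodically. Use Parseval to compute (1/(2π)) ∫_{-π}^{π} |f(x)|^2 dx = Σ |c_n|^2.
Σ |c_n|^2 = 10

Expand |f|^2 and use orthogonality of {sin(nx), cos(mx)} on [-π, π]:
  ∫_{-π}^{π} sin(nx)^2 dx = π, ∫ cos(mx)^2 dx = π, and cross terms integrate to 0.
So ∫_{-π}^{π} f(x)^2 dx = 2^2 · π + 4^2 · π = (4 + 16)π.
Divide by 2π: (4 + 16)/2 = 10.
By Parseval, this equals Σ |c_n|^2.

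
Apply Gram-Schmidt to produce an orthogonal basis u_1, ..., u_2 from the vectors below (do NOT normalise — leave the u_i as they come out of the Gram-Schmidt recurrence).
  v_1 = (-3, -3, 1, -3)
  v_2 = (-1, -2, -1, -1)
Orthogonal basis:
  u_1 = (-3, -3, 1, -3)
  u_2 = (5/28, -23/28, -39/28, 5/28)

Apply the Gram-Schmidt recurrence
  u_1 = v_1
  u_i = v_i − Σ_{j<i} ((v_i · u_j) / (u_j · u_j)) · u_j.

Step by step this gives:
  u_1 = (-3, -3, 1, -3)
  u_2 = (5/28, -23/28, -39/28, 5/28)

Orthogonality check:
  u_2 · u_1 = 0 (should be 0)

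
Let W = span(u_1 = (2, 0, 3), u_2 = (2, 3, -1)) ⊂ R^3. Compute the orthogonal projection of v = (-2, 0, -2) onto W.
proj_W(v) = (-308/181, -48/181, -398/181)

Set up U = [u_1 | ... | u_2] ∈ R^(3×2). The projector onto W = col(U) is P = U (U^T U)^(-1) U^T.
Compute U^T U =
  [13, 1]
  [1, 14],
and U^T v = (-10, -2).
Solve U^T U · c = U^T v for the coefficients: c = (-138/181, -16/181). The projection is proj_W(v) = U c.
Check: (v - proj_W(v)) · u_1 = 0  (should be 0).
Check: (v - proj_W(v)) · u_2 = 0  (should be 0).
Result: proj_W(v) = (-308/181, -48/181, -398/181).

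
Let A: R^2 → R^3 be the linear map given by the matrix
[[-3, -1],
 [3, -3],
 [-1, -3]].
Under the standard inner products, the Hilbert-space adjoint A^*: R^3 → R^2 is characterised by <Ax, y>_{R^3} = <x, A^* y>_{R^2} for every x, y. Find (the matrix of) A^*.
A^* = A^T =
[[-3, 3, -1],
 [-1, -3, -3]]

For real matrices with standard dot products, the defining identity <Ax, y> = <x, A^* y> gives (Ax)^T y = x^T (A^*) y, i.e. x^T A^T y = x^T (A^*) y. Since this holds for all x, y, we must have A^* = A^T. Therefore
A^* =
[[-3, 3, -1],
 [-1, -3, -3]].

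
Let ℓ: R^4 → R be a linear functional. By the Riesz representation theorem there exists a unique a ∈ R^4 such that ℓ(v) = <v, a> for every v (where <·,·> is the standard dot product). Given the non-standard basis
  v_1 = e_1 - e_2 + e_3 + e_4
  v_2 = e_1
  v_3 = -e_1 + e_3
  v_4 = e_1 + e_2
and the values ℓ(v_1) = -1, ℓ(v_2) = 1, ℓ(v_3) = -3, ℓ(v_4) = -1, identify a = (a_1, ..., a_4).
a = (1, -2, -2, -2)

Write a = (a_1, ..., a_4) in the standard basis. For each basis vector v_i, ℓ(v_i) = <v_i, a> is a linear equation in the a_j's. Collect the n equations into a matrix system V a = ℓ, where row i of V is v_i (expressed in the standard basis). Since V is invertible (lower-triangular with 1s on the diagonal, up to permutation), solve by back-substitution:
  V =
[[1, -1, 1, 1],
 [1, 0, 0, 0],
 [-1, 0, 1, 0],
 [1, 1, 0, 0]]
  V a = (-1, 1, -3, -1)
Solving gives a = (1, -2, -2, -2).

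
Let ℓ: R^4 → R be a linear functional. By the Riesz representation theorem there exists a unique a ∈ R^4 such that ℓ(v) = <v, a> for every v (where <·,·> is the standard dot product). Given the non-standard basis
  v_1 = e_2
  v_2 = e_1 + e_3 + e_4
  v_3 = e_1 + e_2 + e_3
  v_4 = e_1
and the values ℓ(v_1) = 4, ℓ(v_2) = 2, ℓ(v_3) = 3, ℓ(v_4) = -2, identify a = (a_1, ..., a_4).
a = (-2, 4, 1, 3)

Write a = (a_1, ..., a_4) in the standard basis. For each basis vector v_i, ℓ(v_i) = <v_i, a> is a linear equation in the a_j's. Collect the n equations into a matrix system V a = ℓ, where row i of V is v_i (expressed in the standard basis). Since V is invertible (lower-triangular with 1s on the diagonal, up to permutation), solve by back-substitution:
  V =
[[0, 1, 0, 0],
 [1, 0, 1, 1],
 [1, 1, 1, 0],
 [1, 0, 0, 0]]
  V a = (4, 2, 3, -2)
Solving gives a = (-2, 4, 1, 3).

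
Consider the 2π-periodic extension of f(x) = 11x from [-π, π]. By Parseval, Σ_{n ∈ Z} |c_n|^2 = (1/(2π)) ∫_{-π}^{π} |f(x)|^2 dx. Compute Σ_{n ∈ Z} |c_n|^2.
Σ |c_n|^2 = 121π^2/3

Expand and integrate term by term over [-π, π]:
  ∫ (11x)^2 dx = 121·(2π^3/3); ∫ 2·11·(0)·x dx = 0 (odd integrand); ∫ 0^2 dx = 0·2π.
So (1/(2π)) ∫_{-π}^{π} (11x)^2 dx = 121π^2/3 + 0 = 121π^2/3.
Parseval ⇒ Σ |c_n|^2 = 121π^2/3.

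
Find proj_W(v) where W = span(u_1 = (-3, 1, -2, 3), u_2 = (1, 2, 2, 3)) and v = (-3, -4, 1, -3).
proj_W(v) = (-141/199, -408/199, -354/199, -639/199)

Set up U = [u_1 | ... | u_2] ∈ R^(4×2). The projector onto W = col(U) is P = U (U^T U)^(-1) U^T.
Compute U^T U =
  [23, 4]
  [4, 18],
and U^T v = (-6, -18).
Solve U^T U · c = U^T v for the coefficients: c = (-18/199, -195/199). The projection is proj_W(v) = U c.
Check: (v - proj_W(v)) · u_1 = 0  (should be 0).
Check: (v - proj_W(v)) · u_2 = 0  (should be 0).
Result: proj_W(v) = (-141/199, -408/199, -354/199, -639/199).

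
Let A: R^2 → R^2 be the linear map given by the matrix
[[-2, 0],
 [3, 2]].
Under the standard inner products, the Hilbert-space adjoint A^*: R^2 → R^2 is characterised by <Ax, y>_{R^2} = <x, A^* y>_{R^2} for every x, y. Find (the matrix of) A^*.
A^* = A^T =
[[-2, 3],
 [0, 2]]

For real matrices with standard dot products, the defining identity <Ax, y> = <x, A^* y> gives (Ax)^T y = x^T (A^*) y, i.e. x^T A^T y = x^T (A^*) y. Since this holds for all x, y, we must have A^* = A^T. Therefore
A^* =
[[-2, 3],
 [0, 2]].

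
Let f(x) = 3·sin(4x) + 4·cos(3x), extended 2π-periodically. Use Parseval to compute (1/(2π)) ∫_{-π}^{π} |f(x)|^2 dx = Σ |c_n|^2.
Σ |c_n|^2 = 25/2

Expand |f|^2 and use orthogonality of {sin(nx), cos(mx)} on [-π, π]:
  ∫_{-π}^{π} sin(nx)^2 dx = π, ∫ cos(mx)^2 dx = π, and cross terms integrate to 0.
So ∫_{-π}^{π} f(x)^2 dx = 3^2 · π + 4^2 · π = (9 + 16)π.
Divide by 2π: (9 + 16)/2 = 25/2.
By Parseval, this equals Σ |c_n|^2.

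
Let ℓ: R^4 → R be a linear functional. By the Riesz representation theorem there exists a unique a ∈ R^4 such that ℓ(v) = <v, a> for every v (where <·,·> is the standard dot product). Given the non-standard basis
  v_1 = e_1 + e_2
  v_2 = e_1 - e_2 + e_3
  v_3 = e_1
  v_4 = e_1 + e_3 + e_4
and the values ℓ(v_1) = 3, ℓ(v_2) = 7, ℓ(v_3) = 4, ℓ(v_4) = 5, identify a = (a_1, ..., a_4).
a = (4, -1, 2, -1)

Write a = (a_1, ..., a_4) in the standard basis. For each basis vector v_i, ℓ(v_i) = <v_i, a> is a linear equation in the a_j's. Collect the n equations into a matrix system V a = ℓ, where row i of V is v_i (expressed in the standard basis). Since V is invertible (lower-triangular with 1s on the diagonal, up to permutation), solve by back-substitution:
  V =
[[1, 1, 0, 0],
 [1, -1, 1, 0],
 [1, 0, 0, 0],
 [1, 0, 1, 1]]
  V a = (3, 7, 4, 5)
Solving gives a = (4, -1, 2, -1).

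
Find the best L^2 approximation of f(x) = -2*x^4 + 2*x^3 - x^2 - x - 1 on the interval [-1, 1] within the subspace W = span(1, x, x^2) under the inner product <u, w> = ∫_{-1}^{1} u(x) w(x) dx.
g(x) = -19*x^2/7 + x/5 - 29/35

The best approximation g ∈ W is the orthogonal projection of f onto W. Writing g = a_0 + a_1 x + a_2 x^2, the coefficients solve the normal equations G · a = b where
  G_{ij} = <φ_i, φ_j> and b_i = <f, φ_i>, with φ_0 = 1, φ_1 = x, φ_2 = x^2.
G =
  [2, 0, 2/3]
  [0, 2/3, 0]
  [2/3, 0, 2/5],
b = (-52/15, 2/15, -172/105).
Solving gives a_0 = -29/35, a_1 = 1/5, a_2 = -19/7, so
  g(x) = -19*x^2/7 + x/5 - 29/35.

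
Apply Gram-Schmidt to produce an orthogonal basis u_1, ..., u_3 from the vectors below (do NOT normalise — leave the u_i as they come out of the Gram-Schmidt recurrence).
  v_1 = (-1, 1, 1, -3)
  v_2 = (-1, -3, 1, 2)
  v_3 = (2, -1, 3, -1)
Orthogonal basis:
  u_1 = (-1, 1, 1, -3)
  u_2 = (-19/12, -29/12, 19/12, 1/4)
  u_3 = (366/131, -55/131, 289/131, -44/131)

Apply the Gram-Schmidt recurrence
  u_1 = v_1
  u_i = v_i − Σ_{j<i} ((v_i · u_j) / (u_j · u_j)) · u_j.

Step by step this gives:
  u_1 = (-1, 1, 1, -3)
  u_2 = (-19/12, -29/12, 19/12, 1/4)
  u_3 = (366/131, -55/131, 289/131, -44/131)

Orthogonality check:
  u_2 · u_1 = 0 (should be 0)
  u_3 · u_1 = 0 (should be 0)
  u_3 · u_2 = 0 (should be 0)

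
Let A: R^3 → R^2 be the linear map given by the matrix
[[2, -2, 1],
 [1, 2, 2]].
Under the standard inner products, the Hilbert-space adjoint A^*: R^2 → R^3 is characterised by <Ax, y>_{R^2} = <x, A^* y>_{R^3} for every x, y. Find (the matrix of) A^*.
A^* = A^T =
[[2, 1],
 [-2, 2],
 [1, 2]]

For real matrices with standard dot products, the defining identity <Ax, y> = <x, A^* y> gives (Ax)^T y = x^T (A^*) y, i.e. x^T A^T y = x^T (A^*) y. Since this holds for all x, y, we must have A^* = A^T. Therefore
A^* =
[[2, 1],
 [-2, 2],
 [1, 2]].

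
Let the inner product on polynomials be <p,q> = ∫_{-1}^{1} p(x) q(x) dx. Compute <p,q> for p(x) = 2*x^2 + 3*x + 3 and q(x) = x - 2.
<p,q> = -38/3

Expand the product: p(x)·q(x) = 2*x^3 - x^2 - 3*x - 6.
∫_{-1}^{1} of each monomial x^k gives [2/(k+1) if k even, 0 if k odd]. Integrating term-by-term (or equivalently evaluating the antiderivative F(x) = x^4/2 - x^3/3 - 3*x^2/2 - 6*x at the endpoints):
  F(1) − F(−1) = -22/3 − (16/3) = -38/3.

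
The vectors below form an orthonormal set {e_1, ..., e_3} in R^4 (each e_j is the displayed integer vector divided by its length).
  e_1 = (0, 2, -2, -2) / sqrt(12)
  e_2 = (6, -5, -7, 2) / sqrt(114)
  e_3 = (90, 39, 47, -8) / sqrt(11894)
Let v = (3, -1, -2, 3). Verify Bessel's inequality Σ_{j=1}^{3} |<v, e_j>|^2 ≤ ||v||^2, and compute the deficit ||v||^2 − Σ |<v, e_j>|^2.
Σ |<v, e_j>|^2 = 5830/313; ||v||^2 = 23; deficit = 1369/313

Write each e_j = u_j / sqrt(<u_j, u_j>) where u_j is the displayed integer vector. Then <v, e_j> = <v, u_j> / sqrt(<u_j, u_j>), so |<v, e_j>|^2 = <v, u_j>^2 / <u_j, u_j>.
Coefficients: <v, e_1> = -4/sqrt(12), <v, e_2> = 43/sqrt(114), <v, e_3> = 113/sqrt(11894).
Square and sum: Σ |<v, e_j>|^2 = 5830/313.
Compute ||v||^2 = v·v = 23.
Deficit = 23 − 5830/313 = 1369/313 ≥ 0, confirming Bessel's inequality. (The deficit equals ||v − Σ <v,e_j> e_j||^2, the squared distance from v to span{e_j}.)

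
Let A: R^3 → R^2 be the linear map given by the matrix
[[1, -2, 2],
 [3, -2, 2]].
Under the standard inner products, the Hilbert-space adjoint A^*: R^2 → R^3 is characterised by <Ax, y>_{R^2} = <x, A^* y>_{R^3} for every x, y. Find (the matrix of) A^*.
A^* = A^T =
[[1, 3],
 [-2, -2],
 [2, 2]]

For real matrices with standard dot products, the defining identity <Ax, y> = <x, A^* y> gives (Ax)^T y = x^T (A^*) y, i.e. x^T A^T y = x^T (A^*) y. Since this holds for all x, y, we must have A^* = A^T. Therefore
A^* =
[[1, 3],
 [-2, -2],
 [2, 2]].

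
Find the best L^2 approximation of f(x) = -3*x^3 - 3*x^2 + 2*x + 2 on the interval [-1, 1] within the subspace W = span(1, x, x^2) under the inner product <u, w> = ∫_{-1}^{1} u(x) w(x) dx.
g(x) = -3*x^2 + x/5 + 2

The best approximation g ∈ W is the orthogonal projection of f onto W. Writing g = a_0 + a_1 x + a_2 x^2, the coefficients solve the normal equations G · a = b where
  G_{ij} = <φ_i, φ_j> and b_i = <f, φ_i>, with φ_0 = 1, φ_1 = x, φ_2 = x^2.
G =
  [2, 0, 2/3]
  [0, 2/3, 0]
  [2/3, 0, 2/5],
b = (2, 2/15, 2/15).
Solving gives a_0 = 2, a_1 = 1/5, a_2 = -3, so
  g(x) = -3*x^2 + x/5 + 2.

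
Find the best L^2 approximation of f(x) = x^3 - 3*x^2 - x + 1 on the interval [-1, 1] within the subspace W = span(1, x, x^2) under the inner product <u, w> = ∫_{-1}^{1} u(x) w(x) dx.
g(x) = -3*x^2 - 2*x/5 + 1

The best approximation g ∈ W is the orthogonal projection of f onto W. Writing g = a_0 + a_1 x + a_2 x^2, the coefficients solve the normal equations G · a = b where
  G_{ij} = <φ_i, φ_j> and b_i = <f, φ_i>, with φ_0 = 1, φ_1 = x, φ_2 = x^2.
G =
  [2, 0, 2/3]
  [0, 2/3, 0]
  [2/3, 0, 2/5],
b = (0, -4/15, -8/15).
Solving gives a_0 = 1, a_1 = -2/5, a_2 = -3, so
  g(x) = -3*x^2 - 2*x/5 + 1.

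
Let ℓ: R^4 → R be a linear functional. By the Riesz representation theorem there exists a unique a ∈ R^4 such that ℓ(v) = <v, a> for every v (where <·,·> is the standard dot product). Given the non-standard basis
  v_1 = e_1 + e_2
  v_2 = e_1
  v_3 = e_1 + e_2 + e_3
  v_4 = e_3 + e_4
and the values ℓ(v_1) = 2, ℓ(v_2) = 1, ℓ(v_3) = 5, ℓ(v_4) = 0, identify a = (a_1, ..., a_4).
a = (1, 1, 3, -3)

Write a = (a_1, ..., a_4) in the standard basis. For each basis vector v_i, ℓ(v_i) = <v_i, a> is a linear equation in the a_j's. Collect the n equations into a matrix system V a = ℓ, where row i of V is v_i (expressed in the standard basis). Since V is invertible (lower-triangular with 1s on the diagonal, up to permutation), solve by back-substitution:
  V =
[[1, 1, 0, 0],
 [1, 0, 0, 0],
 [1, 1, 1, 0],
 [0, 0, 1, 1]]
  V a = (2, 1, 5, 0)
Solving gives a = (1, 1, 3, -3).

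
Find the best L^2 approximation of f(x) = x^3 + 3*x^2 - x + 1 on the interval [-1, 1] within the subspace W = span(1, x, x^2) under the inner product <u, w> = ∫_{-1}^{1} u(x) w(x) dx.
g(x) = 3*x^2 - 2*x/5 + 1

The best approximation g ∈ W is the orthogonal projection of f onto W. Writing g = a_0 + a_1 x + a_2 x^2, the coefficients solve the normal equations G · a = b where
  G_{ij} = <φ_i, φ_j> and b_i = <f, φ_i>, with φ_0 = 1, φ_1 = x, φ_2 = x^2.
G =
  [2, 0, 2/3]
  [0, 2/3, 0]
  [2/3, 0, 2/5],
b = (4, -4/15, 28/15).
Solving gives a_0 = 1, a_1 = -2/5, a_2 = 3, so
  g(x) = 3*x^2 - 2*x/5 + 1.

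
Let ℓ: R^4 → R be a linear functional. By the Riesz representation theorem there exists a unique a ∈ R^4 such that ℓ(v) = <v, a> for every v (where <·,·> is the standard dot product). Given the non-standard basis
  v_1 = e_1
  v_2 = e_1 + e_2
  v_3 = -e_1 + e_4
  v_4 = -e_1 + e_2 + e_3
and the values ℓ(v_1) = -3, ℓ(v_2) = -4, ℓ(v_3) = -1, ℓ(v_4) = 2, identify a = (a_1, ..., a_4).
a = (-3, -1, 0, -4)

Write a = (a_1, ..., a_4) in the standard basis. For each basis vector v_i, ℓ(v_i) = <v_i, a> is a linear equation in the a_j's. Collect the n equations into a matrix system V a = ℓ, where row i of V is v_i (expressed in the standard basis). Since V is invertible (lower-triangular with 1s on the diagonal, up to permutation), solve by back-substitution:
  V =
[[1, 0, 0, 0],
 [1, 1, 0, 0],
 [-1, 0, 0, 1],
 [-1, 1, 1, 0]]
  V a = (-3, -4, -1, 2)
Solving gives a = (-3, -1, 0, -4).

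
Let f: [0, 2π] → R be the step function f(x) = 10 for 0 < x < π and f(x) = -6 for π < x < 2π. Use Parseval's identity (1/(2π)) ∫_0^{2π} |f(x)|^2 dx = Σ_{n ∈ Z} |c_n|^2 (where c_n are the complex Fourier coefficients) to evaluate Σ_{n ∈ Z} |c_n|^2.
Σ |c_n|^2 = 68

Parseval equates the L^2 energy of f (normalised by 1/(2π)) with the ℓ^2 sum of its Fourier coefficients: (1/(2π)) ∫_0^{2π} |f|^2 = Σ |c_n|^2.
Compute the left side: (1/(2π)) [∫_0^π 10^2 dx + ∫_π^{2π} (-6)^2 dx] = (1/(2π)) · (100π + 36π) = (100 + 36)/2 = 68.
So Σ_{n ∈ Z} |c_n|^2 = 68.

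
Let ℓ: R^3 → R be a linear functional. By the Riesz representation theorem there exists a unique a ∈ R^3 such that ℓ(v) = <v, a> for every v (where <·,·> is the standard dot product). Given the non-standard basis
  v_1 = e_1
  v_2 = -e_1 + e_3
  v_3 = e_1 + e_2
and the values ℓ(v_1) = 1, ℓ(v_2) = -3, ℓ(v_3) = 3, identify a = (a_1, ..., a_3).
a = (1, 2, -2)

Write a = (a_1, ..., a_3) in the standard basis. For each basis vector v_i, ℓ(v_i) = <v_i, a> is a linear equation in the a_j's. Collect the n equations into a matrix system V a = ℓ, where row i of V is v_i (expressed in the standard basis). Since V is invertible (lower-triangular with 1s on the diagonal, up to permutation), solve by back-substitution:
  V =
[[1, 0, 0],
 [-1, 0, 1],
 [1, 1, 0]]
  V a = (1, -3, 3)
Solving gives a = (1, 2, -2).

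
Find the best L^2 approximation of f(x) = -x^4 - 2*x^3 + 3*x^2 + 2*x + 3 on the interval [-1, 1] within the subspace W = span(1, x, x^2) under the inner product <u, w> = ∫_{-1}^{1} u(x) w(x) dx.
g(x) = 15*x^2/7 + 4*x/5 + 108/35

The best approximation g ∈ W is the orthogonal projection of f onto W. Writing g = a_0 + a_1 x + a_2 x^2, the coefficients solve the normal equations G · a = b where
  G_{ij} = <φ_i, φ_j> and b_i = <f, φ_i>, with φ_0 = 1, φ_1 = x, φ_2 = x^2.
G =
  [2, 0, 2/3]
  [0, 2/3, 0]
  [2/3, 0, 2/5],
b = (38/5, 8/15, 102/35).
Solving gives a_0 = 108/35, a_1 = 4/5, a_2 = 15/7, so
  g(x) = 15*x^2/7 + 4*x/5 + 108/35.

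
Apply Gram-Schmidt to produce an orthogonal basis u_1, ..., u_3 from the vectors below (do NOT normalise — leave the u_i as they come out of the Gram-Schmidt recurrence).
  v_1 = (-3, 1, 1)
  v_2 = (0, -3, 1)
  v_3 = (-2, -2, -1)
Orthogonal basis:
  u_1 = (-3, 1, 1)
  u_2 = (-6/11, -31/11, 13/11)
  u_3 = (-46/53, -69/106, -207/106)

Apply the Gram-Schmidt recurrence
  u_1 = v_1
  u_i = v_i − Σ_{j<i} ((v_i · u_j) / (u_j · u_j)) · u_j.

Step by step this gives:
  u_1 = (-3, 1, 1)
  u_2 = (-6/11, -31/11, 13/11)
  u_3 = (-46/53, -69/106, -207/106)

Orthogonality check:
  u_2 · u_1 = 0 (should be 0)
  u_3 · u_1 = 0 (should be 0)
  u_3 · u_2 = 0 (should be 0)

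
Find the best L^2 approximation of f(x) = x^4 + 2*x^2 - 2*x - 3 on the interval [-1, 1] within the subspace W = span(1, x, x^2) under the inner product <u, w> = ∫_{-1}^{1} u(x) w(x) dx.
g(x) = 20*x^2/7 - 2*x - 108/35

The best approximation g ∈ W is the orthogonal projection of f onto W. Writing g = a_0 + a_1 x + a_2 x^2, the coefficients solve the normal equations G · a = b where
  G_{ij} = <φ_i, φ_j> and b_i = <f, φ_i>, with φ_0 = 1, φ_1 = x, φ_2 = x^2.
G =
  [2, 0, 2/3]
  [0, 2/3, 0]
  [2/3, 0, 2/5],
b = (-64/15, -4/3, -32/35).
Solving gives a_0 = -108/35, a_1 = -2, a_2 = 20/7, so
  g(x) = 20*x^2/7 - 2*x - 108/35.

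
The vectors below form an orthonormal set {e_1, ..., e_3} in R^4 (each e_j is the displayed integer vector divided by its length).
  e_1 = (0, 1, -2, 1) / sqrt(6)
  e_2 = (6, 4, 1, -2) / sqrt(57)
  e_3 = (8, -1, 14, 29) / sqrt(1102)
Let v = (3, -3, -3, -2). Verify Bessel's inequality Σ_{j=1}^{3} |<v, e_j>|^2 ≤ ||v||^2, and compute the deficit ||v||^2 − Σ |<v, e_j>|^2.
Σ |<v, e_j>|^2 = 170/29; ||v||^2 = 31; deficit = 729/29

Write each e_j = u_j / sqrt(<u_j, u_j>) where u_j is the displayed integer vector. Then <v, e_j> = <v, u_j> / sqrt(<u_j, u_j>), so |<v, e_j>|^2 = <v, u_j>^2 / <u_j, u_j>.
Coefficients: <v, e_1> = 1/sqrt(6), <v, e_2> = 7/sqrt(57), <v, e_3> = -73/sqrt(1102).
Square and sum: Σ |<v, e_j>|^2 = 170/29.
Compute ||v||^2 = v·v = 31.
Deficit = 31 − 170/29 = 729/29 ≥ 0, confirming Bessel's inequality. (The deficit equals ||v − Σ <v,e_j> e_j||^2, the squared distance from v to span{e_j}.)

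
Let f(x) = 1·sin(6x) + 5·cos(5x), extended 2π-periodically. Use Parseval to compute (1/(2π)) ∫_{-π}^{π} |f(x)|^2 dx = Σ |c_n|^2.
Σ |c_n|^2 = 13

Expand |f|^2 and use orthogonality of {sin(nx), cos(mx)} on [-π, π]:
  ∫_{-π}^{π} sin(nx)^2 dx = π, ∫ cos(mx)^2 dx = π, and cross terms integrate to 0.
So ∫_{-π}^{π} f(x)^2 dx = 1^2 · π + 5^2 · π = (1 + 25)π.
Divide by 2π: (1 + 25)/2 = 13.
By Parseval, this equals Σ |c_n|^2.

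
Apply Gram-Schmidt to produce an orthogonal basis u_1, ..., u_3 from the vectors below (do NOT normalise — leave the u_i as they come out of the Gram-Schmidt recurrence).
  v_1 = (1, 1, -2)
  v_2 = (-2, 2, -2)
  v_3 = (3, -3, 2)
Orthogonal basis:
  u_1 = (1, 1, -2)
  u_2 = (-8/3, 4/3, -2/3)
  u_3 = (-1/7, -3/7, -2/7)

Apply the Gram-Schmidt recurrence
  u_1 = v_1
  u_i = v_i − Σ_{j<i} ((v_i · u_j) / (u_j · u_j)) · u_j.

Step by step this gives:
  u_1 = (1, 1, -2)
  u_2 = (-8/3, 4/3, -2/3)
  u_3 = (-1/7, -3/7, -2/7)

Orthogonality check:
  u_2 · u_1 = 0 (should be 0)
  u_3 · u_1 = 0 (should be 0)
  u_3 · u_2 = 0 (should be 0)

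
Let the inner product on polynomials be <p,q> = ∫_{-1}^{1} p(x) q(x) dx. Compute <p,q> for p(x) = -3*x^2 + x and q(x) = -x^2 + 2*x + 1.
<p,q> = 8/15

Expand the product: p(x)·q(x) = 3*x^4 - 7*x^3 - x^2 + x.
∫_{-1}^{1} of each monomial x^k gives [2/(k+1) if k even, 0 if k odd]. Integrating term-by-term (or equivalently evaluating the antiderivative F(x) = 3*x^5/5 - 7*x^4/4 - x^3/3 + x^2/2 at the endpoints):
  F(1) − F(−1) = -59/60 − (-91/60) = 8/15.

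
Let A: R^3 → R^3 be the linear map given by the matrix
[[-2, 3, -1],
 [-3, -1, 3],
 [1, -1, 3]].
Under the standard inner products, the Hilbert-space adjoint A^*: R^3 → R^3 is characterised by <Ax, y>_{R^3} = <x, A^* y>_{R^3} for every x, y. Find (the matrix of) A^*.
A^* = A^T =
[[-2, -3, 1],
 [3, -1, -1],
 [-1, 3, 3]]

For real matrices with standard dot products, the defining identity <Ax, y> = <x, A^* y> gives (Ax)^T y = x^T (A^*) y, i.e. x^T A^T y = x^T (A^*) y. Since this holds for all x, y, we must have A^* = A^T. Therefore
A^* =
[[-2, -3, 1],
 [3, -1, -1],
 [-1, 3, 3]].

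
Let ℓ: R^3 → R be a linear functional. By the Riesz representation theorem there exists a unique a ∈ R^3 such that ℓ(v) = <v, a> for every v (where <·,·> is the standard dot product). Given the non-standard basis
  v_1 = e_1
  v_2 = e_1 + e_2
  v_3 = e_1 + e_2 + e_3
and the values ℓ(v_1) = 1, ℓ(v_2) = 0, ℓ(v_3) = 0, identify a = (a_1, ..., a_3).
a = (1, -1, 0)

Write a = (a_1, ..., a_3) in the standard basis. For each basis vector v_i, ℓ(v_i) = <v_i, a> is a linear equation in the a_j's. Collect the n equations into a matrix system V a = ℓ, where row i of V is v_i (expressed in the standard basis). Since V is invertible (lower-triangular with 1s on the diagonal, up to permutation), solve by back-substitution:
  V =
[[1, 0, 0],
 [1, 1, 0],
 [1, 1, 1]]
  V a = (1, 0, 0)
Solving gives a = (1, -1, 0).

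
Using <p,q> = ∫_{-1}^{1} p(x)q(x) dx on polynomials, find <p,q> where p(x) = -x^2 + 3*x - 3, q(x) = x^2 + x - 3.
<p,q> = 98/5

Expand the product: p(x)·q(x) = -x^4 + 2*x^3 + 3*x^2 - 12*x + 9.
∫_{-1}^{1} of each monomial x^k gives [2/(k+1) if k even, 0 if k odd]. Integrating term-by-term (or equivalently evaluating the antiderivative F(x) = -x^5/5 + x^4/2 + x^3 - 6*x^2 + 9*x at the endpoints):
  F(1) − F(−1) = 43/10 − (-153/10) = 98/5.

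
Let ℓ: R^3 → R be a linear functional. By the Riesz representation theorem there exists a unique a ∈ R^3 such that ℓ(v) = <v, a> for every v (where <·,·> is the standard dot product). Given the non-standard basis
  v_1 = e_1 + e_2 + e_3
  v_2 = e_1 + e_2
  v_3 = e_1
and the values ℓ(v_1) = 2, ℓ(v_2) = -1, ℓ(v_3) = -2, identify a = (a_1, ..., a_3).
a = (-2, 1, 3)

Write a = (a_1, ..., a_3) in the standard basis. For each basis vector v_i, ℓ(v_i) = <v_i, a> is a linear equation in the a_j's. Collect the n equations into a matrix system V a = ℓ, where row i of V is v_i (expressed in the standard basis). Since V is invertible (lower-triangular with 1s on the diagonal, up to permutation), solve by back-substitution:
  V =
[[1, 1, 1],
 [1, 1, 0],
 [1, 0, 0]]
  V a = (2, -1, -2)
Solving gives a = (-2, 1, 3).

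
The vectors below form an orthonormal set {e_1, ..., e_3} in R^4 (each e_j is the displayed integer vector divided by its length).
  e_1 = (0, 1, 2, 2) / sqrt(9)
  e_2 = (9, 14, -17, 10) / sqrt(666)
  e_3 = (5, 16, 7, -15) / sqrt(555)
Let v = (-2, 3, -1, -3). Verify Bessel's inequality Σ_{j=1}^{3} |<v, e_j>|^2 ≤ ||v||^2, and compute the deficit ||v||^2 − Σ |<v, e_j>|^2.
Σ |<v, e_j>|^2 = 401/30; ||v||^2 = 23; deficit = 289/30

Write each e_j = u_j / sqrt(<u_j, u_j>) where u_j is the displayed integer vector. Then <v, e_j> = <v, u_j> / sqrt(<u_j, u_j>), so |<v, e_j>|^2 = <v, u_j>^2 / <u_j, u_j>.
Coefficients: <v, e_1> = -5/sqrt(9), <v, e_2> = 11/sqrt(666), <v, e_3> = 76/sqrt(555).
Square and sum: Σ |<v, e_j>|^2 = 401/30.
Compute ||v||^2 = v·v = 23.
Deficit = 23 − 401/30 = 289/30 ≥ 0, confirming Bessel's inequality. (The deficit equals ||v − Σ <v,e_j> e_j||^2, the squared distance from v to span{e_j}.)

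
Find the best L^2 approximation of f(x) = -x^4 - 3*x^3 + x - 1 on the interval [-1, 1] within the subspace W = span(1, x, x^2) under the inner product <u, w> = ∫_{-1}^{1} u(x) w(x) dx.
g(x) = -6*x^2/7 - 4*x/5 - 32/35

The best approximation g ∈ W is the orthogonal projection of f onto W. Writing g = a_0 + a_1 x + a_2 x^2, the coefficients solve the normal equations G · a = b where
  G_{ij} = <φ_i, φ_j> and b_i = <f, φ_i>, with φ_0 = 1, φ_1 = x, φ_2 = x^2.
G =
  [2, 0, 2/3]
  [0, 2/3, 0]
  [2/3, 0, 2/5],
b = (-12/5, -8/15, -20/21).
Solving gives a_0 = -32/35, a_1 = -4/5, a_2 = -6/7, so
  g(x) = -6*x^2/7 - 4*x/5 - 32/35.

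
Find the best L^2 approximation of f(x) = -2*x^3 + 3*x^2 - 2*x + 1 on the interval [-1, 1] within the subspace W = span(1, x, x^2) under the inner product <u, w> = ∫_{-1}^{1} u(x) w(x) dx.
g(x) = 3*x^2 - 16*x/5 + 1

The best approximation g ∈ W is the orthogonal projection of f onto W. Writing g = a_0 + a_1 x + a_2 x^2, the coefficients solve the normal equations G · a = b where
  G_{ij} = <φ_i, φ_j> and b_i = <f, φ_i>, with φ_0 = 1, φ_1 = x, φ_2 = x^2.
G =
  [2, 0, 2/3]
  [0, 2/3, 0]
  [2/3, 0, 2/5],
b = (4, -32/15, 28/15).
Solving gives a_0 = 1, a_1 = -16/5, a_2 = 3, so
  g(x) = 3*x^2 - 16*x/5 + 1.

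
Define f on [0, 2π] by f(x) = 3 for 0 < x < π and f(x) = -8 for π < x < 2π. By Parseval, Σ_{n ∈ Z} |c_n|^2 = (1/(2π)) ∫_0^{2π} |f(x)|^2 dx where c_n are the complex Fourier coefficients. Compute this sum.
Σ |c_n|^2 = 73/2

Parseval equates the L^2 energy of f (normalised by 1/(2π)) with the ℓ^2 sum of its Fourier coefficients: (1/(2π)) ∫_0^{2π} |f|^2 = Σ |c_n|^2.
Compute the left side: (1/(2π)) [∫_0^π 3^2 dx + ∫_π^{2π} (-8)^2 dx] = (1/(2π)) · (9π + 64π) = (9 + 64)/2 = 73/2.
So Σ_{n ∈ Z} |c_n|^2 = 73/2.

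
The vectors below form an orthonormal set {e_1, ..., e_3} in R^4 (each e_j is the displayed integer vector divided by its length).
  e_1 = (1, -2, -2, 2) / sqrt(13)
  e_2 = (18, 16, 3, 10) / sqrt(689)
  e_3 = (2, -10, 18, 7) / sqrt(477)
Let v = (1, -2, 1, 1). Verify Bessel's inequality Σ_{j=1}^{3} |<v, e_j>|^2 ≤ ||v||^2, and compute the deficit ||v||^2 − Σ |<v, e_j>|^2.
Σ |<v, e_j>|^2 = 59/9; ||v||^2 = 7; deficit = 4/9

Write each e_j = u_j / sqrt(<u_j, u_j>) where u_j is the displayed integer vector. Then <v, e_j> = <v, u_j> / sqrt(<u_j, u_j>), so |<v, e_j>|^2 = <v, u_j>^2 / <u_j, u_j>.
Coefficients: <v, e_1> = 5/sqrt(13), <v, e_2> = -1/sqrt(689), <v, e_3> = 47/sqrt(477).
Square and sum: Σ |<v, e_j>|^2 = 59/9.
Compute ||v||^2 = v·v = 7.
Deficit = 7 − 59/9 = 4/9 ≥ 0, confirming Bessel's inequality. (The deficit equals ||v − Σ <v,e_j> e_j||^2, the squared distance from v to span{e_j}.)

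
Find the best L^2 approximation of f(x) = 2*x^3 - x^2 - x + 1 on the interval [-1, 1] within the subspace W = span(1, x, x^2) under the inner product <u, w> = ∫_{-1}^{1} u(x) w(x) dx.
g(x) = -x^2 + x/5 + 1

The best approximation g ∈ W is the orthogonal projection of f onto W. Writing g = a_0 + a_1 x + a_2 x^2, the coefficients solve the normal equations G · a = b where
  G_{ij} = <φ_i, φ_j> and b_i = <f, φ_i>, with φ_0 = 1, φ_1 = x, φ_2 = x^2.
G =
  [2, 0, 2/3]
  [0, 2/3, 0]
  [2/3, 0, 2/5],
b = (4/3, 2/15, 4/15).
Solving gives a_0 = 1, a_1 = 1/5, a_2 = -1, so
  g(x) = -x^2 + x/5 + 1.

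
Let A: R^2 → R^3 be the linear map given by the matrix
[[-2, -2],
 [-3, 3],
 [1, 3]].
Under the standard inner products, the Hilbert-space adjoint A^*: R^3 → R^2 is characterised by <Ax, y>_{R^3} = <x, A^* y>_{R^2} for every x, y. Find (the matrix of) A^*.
A^* = A^T =
[[-2, -3, 1],
 [-2, 3, 3]]

For real matrices with standard dot products, the defining identity <Ax, y> = <x, A^* y> gives (Ax)^T y = x^T (A^*) y, i.e. x^T A^T y = x^T (A^*) y. Since this holds for all x, y, we must have A^* = A^T. Therefore
A^* =
[[-2, -3, 1],
 [-2, 3, 3]].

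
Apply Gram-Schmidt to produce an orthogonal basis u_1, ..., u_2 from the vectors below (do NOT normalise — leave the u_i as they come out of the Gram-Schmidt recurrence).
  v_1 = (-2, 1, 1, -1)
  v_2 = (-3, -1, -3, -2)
Orthogonal basis:
  u_1 = (-2, 1, 1, -1)
  u_2 = (-13/7, -11/7, -25/7, -10/7)

Apply the Gram-Schmidt recurrence
  u_1 = v_1
  u_i = v_i − Σ_{j<i} ((v_i · u_j) / (u_j · u_j)) · u_j.

Step by step this gives:
  u_1 = (-2, 1, 1, -1)
  u_2 = (-13/7, -11/7, -25/7, -10/7)

Orthogonality check:
  u_2 · u_1 = 0 (should be 0)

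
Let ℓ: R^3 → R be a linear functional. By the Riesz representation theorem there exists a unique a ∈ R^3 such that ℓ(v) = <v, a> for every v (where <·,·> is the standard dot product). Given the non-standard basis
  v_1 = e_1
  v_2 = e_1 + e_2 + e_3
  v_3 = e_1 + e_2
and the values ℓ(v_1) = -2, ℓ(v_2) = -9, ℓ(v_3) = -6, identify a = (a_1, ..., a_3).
a = (-2, -4, -3)

Write a = (a_1, ..., a_3) in the standard basis. For each basis vector v_i, ℓ(v_i) = <v_i, a> is a linear equation in the a_j's. Collect the n equations into a matrix system V a = ℓ, where row i of V is v_i (expressed in the standard basis). Since V is invertible (lower-triangular with 1s on the diagonal, up to permutation), solve by back-substitution:
  V =
[[1, 0, 0],
 [1, 1, 1],
 [1, 1, 0]]
  V a = (-2, -9, -6)
Solving gives a = (-2, -4, -3).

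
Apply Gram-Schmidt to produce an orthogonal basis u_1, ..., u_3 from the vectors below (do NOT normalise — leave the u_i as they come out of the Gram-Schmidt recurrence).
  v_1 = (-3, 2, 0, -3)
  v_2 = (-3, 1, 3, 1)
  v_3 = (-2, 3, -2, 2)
Orthogonal basis:
  u_1 = (-3, 2, 0, -3)
  u_2 = (-21/11, 3/11, 3, 23/11)
  u_3 = (-163/188, 453/188, -469/188, 465/188)

Apply the Gram-Schmidt recurrence
  u_1 = v_1
  u_i = v_i − Σ_{j<i} ((v_i · u_j) / (u_j · u_j)) · u_j.

Step by step this gives:
  u_1 = (-3, 2, 0, -3)
  u_2 = (-21/11, 3/11, 3, 23/11)
  u_3 = (-163/188, 453/188, -469/188, 465/188)

Orthogonality check:
  u_2 · u_1 = 0 (should be 0)
  u_3 · u_1 = 0 (should be 0)
  u_3 · u_2 = 0 (should be 0)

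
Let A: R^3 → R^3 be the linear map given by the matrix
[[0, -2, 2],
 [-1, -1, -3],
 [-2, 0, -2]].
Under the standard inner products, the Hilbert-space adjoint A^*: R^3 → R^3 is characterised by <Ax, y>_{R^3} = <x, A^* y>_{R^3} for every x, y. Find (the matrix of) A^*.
A^* = A^T =
[[0, -1, -2],
 [-2, -1, 0],
 [2, -3, -2]]

For real matrices with standard dot products, the defining identity <Ax, y> = <x, A^* y> gives (Ax)^T y = x^T (A^*) y, i.e. x^T A^T y = x^T (A^*) y. Since this holds for all x, y, we must have A^* = A^T. Therefore
A^* =
[[0, -1, -2],
 [-2, -1, 0],
 [2, -3, -2]].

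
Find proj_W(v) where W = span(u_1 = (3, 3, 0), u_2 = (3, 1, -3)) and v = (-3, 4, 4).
proj_W(v) = (-27/22, 49/22, 57/11)

Set up U = [u_1 | ... | u_2] ∈ R^(3×2). The projector onto W = col(U) is P = U (U^T U)^(-1) U^T.
Compute U^T U =
  [18, 12]
  [12, 19],
and U^T v = (3, -17).
Solve U^T U · c = U^T v for the coefficients: c = (29/22, -19/11). The projection is proj_W(v) = U c.
Check: (v - proj_W(v)) · u_1 = 0  (should be 0).
Check: (v - proj_W(v)) · u_2 = 0  (should be 0).
Result: proj_W(v) = (-27/22, 49/22, 57/11).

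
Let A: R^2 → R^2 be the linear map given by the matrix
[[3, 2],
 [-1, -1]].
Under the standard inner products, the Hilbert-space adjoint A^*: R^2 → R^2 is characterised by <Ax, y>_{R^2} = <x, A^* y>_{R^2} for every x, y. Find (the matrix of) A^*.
A^* = A^T =
[[3, -1],
 [2, -1]]

For real matrices with standard dot products, the defining identity <Ax, y> = <x, A^* y> gives (Ax)^T y = x^T (A^*) y, i.e. x^T A^T y = x^T (A^*) y. Since this holds for all x, y, we must have A^* = A^T. Therefore
A^* =
[[3, -1],
 [2, -1]].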